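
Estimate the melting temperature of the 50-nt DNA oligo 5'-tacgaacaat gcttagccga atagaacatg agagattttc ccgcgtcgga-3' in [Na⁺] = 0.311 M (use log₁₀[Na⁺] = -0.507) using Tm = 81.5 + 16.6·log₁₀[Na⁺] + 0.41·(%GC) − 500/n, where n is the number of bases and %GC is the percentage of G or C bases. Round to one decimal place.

81.9°C

Length n = 50. Counting bases: G=12, T=11, C=11, A=16
G+C = 23, so %GC = 23/50 × 100 = 46%
Salt term: 16.6 × (-0.507) = -8.416
GC term: 0.41 × 46 = 18.86; length term: −500/50 = −10
Tm = 81.5 + (-8.416) + 18.86 − 10 = 81.944 → 81.9°C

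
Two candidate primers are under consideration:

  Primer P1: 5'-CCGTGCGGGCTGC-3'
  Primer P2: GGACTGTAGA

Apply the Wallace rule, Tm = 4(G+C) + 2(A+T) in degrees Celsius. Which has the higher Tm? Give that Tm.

Primer P1, 48°C

Primer P1: A+T=2, G+C=11 → Tm = 2(2)+4(11) = 48°C
Primer P2: A+T=5, G+C=5 → Tm = 2(5)+4(5) = 30°C
48°C vs 30°C → primer P1 is higher.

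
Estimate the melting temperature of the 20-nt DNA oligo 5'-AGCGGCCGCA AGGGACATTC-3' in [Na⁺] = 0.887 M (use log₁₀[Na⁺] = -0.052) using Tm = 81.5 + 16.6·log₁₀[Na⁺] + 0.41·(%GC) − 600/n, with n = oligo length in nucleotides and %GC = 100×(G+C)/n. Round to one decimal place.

77.3°C

Length n = 20. Scanning the sequence gives A=5, C=6, G=7, T=2.
G+C = 13, so %GC = 13/20 × 100 = 65%
Salt term: 16.6 × (-0.052) = -0.863
GC term: 0.41 × 65 = 26.65; length term: −600/20 = −30
Tm = 81.5 + (-0.863) + 26.65 − 30 = 77.287 → 77.3°C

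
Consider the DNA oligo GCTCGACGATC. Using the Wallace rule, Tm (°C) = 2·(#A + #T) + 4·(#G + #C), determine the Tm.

36°C

Base counts: T=2, G=3, A=2, C=4
So N_AT = 4 and N_GC = 7.
Tm = 2×4 + 4×7 = 36°C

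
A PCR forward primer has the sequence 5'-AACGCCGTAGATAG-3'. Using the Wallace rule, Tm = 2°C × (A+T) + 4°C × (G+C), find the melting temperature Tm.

42°C

Scanning the sequence gives T=2, G=4, C=3, A=5.
So N_AT = 7 and N_GC = 7.
Tm = 4·7 + 2·7 = 28 + 14 = 42°C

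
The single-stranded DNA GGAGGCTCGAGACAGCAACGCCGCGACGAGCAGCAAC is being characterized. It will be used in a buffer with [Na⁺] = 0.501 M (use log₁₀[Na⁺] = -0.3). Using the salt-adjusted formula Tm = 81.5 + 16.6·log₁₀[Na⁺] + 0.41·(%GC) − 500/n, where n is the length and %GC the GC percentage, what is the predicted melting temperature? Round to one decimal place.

Length n = 37. T=1, G=13, A=11, C=12
G+C = 25, so %GC = 25/37 × 100 = 67.568%
Salt term: 16.6 × (-0.3) = -4.98
GC term: 0.41 × 67.568 = 27.703; length term: −500/37 = −13.514
Tm = 81.5 + (-4.98) + 27.703 − 13.514 = 90.709 → 90.7°C

90.7°C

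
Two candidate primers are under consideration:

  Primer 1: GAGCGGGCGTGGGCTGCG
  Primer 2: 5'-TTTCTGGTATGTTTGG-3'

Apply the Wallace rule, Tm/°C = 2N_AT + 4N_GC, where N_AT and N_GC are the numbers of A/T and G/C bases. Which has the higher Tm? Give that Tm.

Primer 1: A+T=3, G+C=15 → Tm = 2(3)+4(15) = 66°C
Primer 2: A+T=10, G+C=6 → Tm = 2(10)+4(6) = 44°C
66°C vs 44°C → primer 1 is higher.

Primer 1, 66°C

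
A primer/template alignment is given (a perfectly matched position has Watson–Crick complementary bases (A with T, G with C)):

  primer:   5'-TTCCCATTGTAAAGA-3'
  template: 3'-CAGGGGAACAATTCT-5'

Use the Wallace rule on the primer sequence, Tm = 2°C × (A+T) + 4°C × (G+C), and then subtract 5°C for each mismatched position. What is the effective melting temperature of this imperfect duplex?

25°C

Primer base counts: A=5, T=5, G=2, C=3 → A+T=10, G+C=5
Perfect-match Tm = 2(10) + 4(5) = 20 + 20 = 40°C
Mismatches (positions where the bases are not complementary): 3 (at positions 1, 6, 11)
Effective Tm = 40 − 3×5 = 40 − 15 = 25°C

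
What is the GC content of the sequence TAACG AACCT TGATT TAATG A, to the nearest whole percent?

G=3, T=7, C=3, A=8
G+C = 3 + 3 = 6 out of 21 bases
%GC = 6/21 × 100 = 28.57% ≈ 29%

29%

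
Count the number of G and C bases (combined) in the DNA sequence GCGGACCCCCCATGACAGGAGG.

Counting bases: A=5, T=1, C=8, G=8
G+C = 8 + 8 = 16

16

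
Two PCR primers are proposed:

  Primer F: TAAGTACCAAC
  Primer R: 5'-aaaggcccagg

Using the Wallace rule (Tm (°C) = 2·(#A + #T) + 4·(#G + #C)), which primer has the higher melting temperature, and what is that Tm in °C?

Primer F: A+T=7, G+C=4 → Tm = 2(7)+4(4) = 30°C
Primer R: A+T=4, G+C=7 → Tm = 2(4)+4(7) = 36°C
30°C vs 36°C → primer R is higher.

Primer R, 36°C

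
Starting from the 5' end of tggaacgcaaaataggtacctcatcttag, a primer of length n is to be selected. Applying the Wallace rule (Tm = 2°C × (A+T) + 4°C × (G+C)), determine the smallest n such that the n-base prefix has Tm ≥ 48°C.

First 16 bases: TGGAACGCAAAATAGG → Tm = 46°C (< 48°C)
First 17 bases: TGGAACGCAAAATAGGT → Tm = 48°C (≥ 48°C)
Since every base adds ≥2°C, Tm only increases with n, so the threshold is first crossed at n = 17.

n = 17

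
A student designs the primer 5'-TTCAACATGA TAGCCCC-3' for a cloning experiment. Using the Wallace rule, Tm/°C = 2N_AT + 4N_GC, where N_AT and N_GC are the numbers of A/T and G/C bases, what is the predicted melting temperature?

C=6, G=2, T=4, A=5
A+T = 9, G+C = 8
Tm = 4·8 + 2·9 = 32 + 18 = 50°C

50°C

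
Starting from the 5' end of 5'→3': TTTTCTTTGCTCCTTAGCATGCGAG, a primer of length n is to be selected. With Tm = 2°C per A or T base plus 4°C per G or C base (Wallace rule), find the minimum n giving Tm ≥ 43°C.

n = 17

First 16 bases: TTTTCTTTGCTCCTTA → Tm = 42°C (< 43°C)
First 17 bases: TTTTCTTTGCTCCTTAG → Tm = 46°C (≥ 43°C)
Each additional base adds 2°C (A/T) or 4°C (G/C), so Tm is non-decreasing in n; n = 17 is the first length to reach 43°C.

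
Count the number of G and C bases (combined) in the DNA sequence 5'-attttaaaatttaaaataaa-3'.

Scanning the sequence gives A=12, G=0, C=0, T=8.
Total G or C: 0 + 0 = 0

0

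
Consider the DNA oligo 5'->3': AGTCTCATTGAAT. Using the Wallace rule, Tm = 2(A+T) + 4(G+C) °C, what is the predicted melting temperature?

34°C

Scanning the sequence gives C=2, A=4, T=5, G=2.
A+T = 9, G+C = 4
Tm = 4·4 + 2·9 = 16 + 18 = 34°C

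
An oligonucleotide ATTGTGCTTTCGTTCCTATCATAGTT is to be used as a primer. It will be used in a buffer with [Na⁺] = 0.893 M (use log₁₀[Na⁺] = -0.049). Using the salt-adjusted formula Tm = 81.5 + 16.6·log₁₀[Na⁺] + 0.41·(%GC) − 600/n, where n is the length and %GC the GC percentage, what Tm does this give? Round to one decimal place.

71.8°C

Length n = 26. Scanning the sequence gives A=4, T=13, C=5, G=4.
G+C = 9, so %GC = 9/26 × 100 = 34.615%
Salt term: 16.6 × (-0.049) = -0.813
GC term: 0.41 × 34.615 = 14.192; length term: −600/26 = −23.077
Tm = 81.5 + (-0.813) + 14.192 − 23.077 = 71.802 → 71.8°C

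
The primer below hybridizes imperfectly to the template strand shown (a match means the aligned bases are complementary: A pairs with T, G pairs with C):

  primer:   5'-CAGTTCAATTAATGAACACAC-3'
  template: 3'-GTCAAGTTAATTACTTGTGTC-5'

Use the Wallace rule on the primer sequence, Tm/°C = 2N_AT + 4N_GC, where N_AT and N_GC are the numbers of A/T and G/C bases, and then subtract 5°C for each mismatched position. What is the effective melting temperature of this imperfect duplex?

Primer base counts: A=9, T=5, G=2, C=5 → A+T=14, G+C=7
Perfect-match Tm = 2(14) + 4(7) = 28 + 28 = 56°C
Mismatches (positions where the bases are not complementary): 1 (at position 21)
Effective Tm = 56 − 1×5 = 56 − 5 = 51°C

51°C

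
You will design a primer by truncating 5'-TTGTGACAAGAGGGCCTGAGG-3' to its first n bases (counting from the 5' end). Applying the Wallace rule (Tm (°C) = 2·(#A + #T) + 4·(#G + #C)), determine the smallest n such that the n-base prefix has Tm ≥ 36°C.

n = 13

First 12 bases: TTGTGACAAGAG → Tm = 34°C (< 36°C)
First 13 bases: TTGTGACAAGAGG → Tm = 38°C (≥ 36°C)
Each additional base adds 2°C (A/T) or 4°C (G/C), so Tm is non-decreasing in n; n = 13 is the first length to reach 36°C.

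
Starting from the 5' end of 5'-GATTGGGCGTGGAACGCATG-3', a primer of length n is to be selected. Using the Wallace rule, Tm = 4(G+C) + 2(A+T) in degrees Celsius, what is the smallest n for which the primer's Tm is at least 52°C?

First 15 bases: GATTGGGCGTGGAAC → Tm = 48°C (< 52°C)
First 16 bases: GATTGGGCGTGGAACG → Tm = 52°C (≥ 52°C)
Each additional base adds 2°C (A/T) or 4°C (G/C), so Tm is non-decreasing in n; n = 16 is the first length to reach 52°C.

n = 16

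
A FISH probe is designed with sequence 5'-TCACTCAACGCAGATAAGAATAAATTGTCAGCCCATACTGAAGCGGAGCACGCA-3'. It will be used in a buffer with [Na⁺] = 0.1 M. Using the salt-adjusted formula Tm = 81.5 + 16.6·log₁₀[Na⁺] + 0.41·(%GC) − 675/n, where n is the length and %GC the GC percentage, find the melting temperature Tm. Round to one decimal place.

71.4°C

Length n = 54. Counting bases: G=11, C=14, T=9, A=20
G+C = 25, so %GC = 25/54 × 100 = 46.296%
Salt term: 16.6 × (-1) = -16.6
GC term: 0.41 × 46.296 = 18.981; length term: −675/54 = −12.5
Tm = 81.5 + (-16.6) + 18.981 − 12.5 = 71.381 → 71.4°C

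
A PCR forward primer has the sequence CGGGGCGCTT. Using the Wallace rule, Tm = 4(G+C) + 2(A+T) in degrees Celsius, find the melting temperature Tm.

Base counts: G=5, C=3, T=2, A=0
AT pairs contribute 2, GC pairs contribute 8.
Tm = 2(2) + 4(8) = 4 + 32 = 36°C

36°C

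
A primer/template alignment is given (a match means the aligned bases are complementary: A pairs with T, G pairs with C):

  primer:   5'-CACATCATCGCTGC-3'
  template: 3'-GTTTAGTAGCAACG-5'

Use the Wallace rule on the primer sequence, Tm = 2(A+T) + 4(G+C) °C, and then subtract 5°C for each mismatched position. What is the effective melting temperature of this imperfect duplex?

Primer base counts: A=3, T=3, G=2, C=6 → A+T=6, G+C=8
Perfect-match Tm = 2(6) + 4(8) = 12 + 32 = 44°C
Mismatches (positions where the bases are not complementary): 2 (at positions 3, 11)
Effective Tm = 44 − 2×5 = 44 − 10 = 34°C

34°C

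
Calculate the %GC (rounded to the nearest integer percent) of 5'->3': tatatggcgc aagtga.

Scanning the sequence gives C=2, A=5, G=5, T=4.
G+C = 5 + 2 = 7 out of 16 bases
%GC = 7/16 × 100 = 43.75% ≈ 44%

44%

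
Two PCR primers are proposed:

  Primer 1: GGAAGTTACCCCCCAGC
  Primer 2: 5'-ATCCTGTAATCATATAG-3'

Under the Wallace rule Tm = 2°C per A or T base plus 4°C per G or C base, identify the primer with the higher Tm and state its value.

Primer 1, 56°C

Primer 1: A+T=6, G+C=11 → Tm = 2(6)+4(11) = 56°C
Primer 2: A+T=12, G+C=5 → Tm = 2(12)+4(5) = 44°C
56°C vs 44°C → primer 1 is higher.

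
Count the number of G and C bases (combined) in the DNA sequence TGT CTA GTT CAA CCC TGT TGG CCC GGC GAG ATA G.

19

Counting bases: G=10, A=6, C=9, T=9
Total G or C: 10 + 9 = 19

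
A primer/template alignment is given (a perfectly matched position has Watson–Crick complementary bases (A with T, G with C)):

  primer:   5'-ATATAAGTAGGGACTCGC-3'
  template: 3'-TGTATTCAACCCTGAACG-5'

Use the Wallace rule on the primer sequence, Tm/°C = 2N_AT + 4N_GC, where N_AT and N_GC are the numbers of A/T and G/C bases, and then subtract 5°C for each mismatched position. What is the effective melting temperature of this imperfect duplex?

Primer base counts: A=6, T=4, G=5, C=3 → A+T=10, G+C=8
Perfect-match Tm = 2(10) + 4(8) = 20 + 32 = 52°C
Mismatches (positions where the bases are not complementary): 3 (at positions 2, 9, 16)
Effective Tm = 52 − 3×5 = 52 − 15 = 37°C

37°C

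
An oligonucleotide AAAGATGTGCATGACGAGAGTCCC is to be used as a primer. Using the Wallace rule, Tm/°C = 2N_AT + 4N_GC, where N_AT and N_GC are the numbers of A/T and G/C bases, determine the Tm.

72°C

T=4, C=5, A=8, G=7
AT pairs contribute 12, GC pairs contribute 12.
Tm = 2×12 + 4×12 = 72°C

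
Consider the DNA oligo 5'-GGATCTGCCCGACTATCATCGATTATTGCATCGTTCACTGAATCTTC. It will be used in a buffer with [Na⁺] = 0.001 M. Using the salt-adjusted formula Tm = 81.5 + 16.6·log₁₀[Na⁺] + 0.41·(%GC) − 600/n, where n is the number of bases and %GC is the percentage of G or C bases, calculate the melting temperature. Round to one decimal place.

Length n = 47. Counting bases: A=10, C=13, T=16, G=8
G+C = 21, so %GC = 21/47 × 100 = 44.681%
Salt term: 16.6 × (-3) = -49.8
GC term: 0.41 × 44.681 = 18.319; length term: −600/47 = −12.766
Tm = 81.5 + (-49.8) + 18.319 − 12.766 = 37.253 → 37.3°C

37.3°C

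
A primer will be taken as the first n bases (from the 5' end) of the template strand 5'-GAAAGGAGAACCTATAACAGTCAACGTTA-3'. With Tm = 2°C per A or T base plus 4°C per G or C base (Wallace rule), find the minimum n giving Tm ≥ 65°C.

First 23 bases: GAAAGGAGAACCTATAACAGTCA → Tm = 64°C (< 65°C)
First 24 bases: GAAAGGAGAACCTATAACAGTCAA → Tm = 66°C (≥ 65°C)
Since every base adds ≥2°C, Tm only increases with n, so the threshold is first crossed at n = 24.

n = 24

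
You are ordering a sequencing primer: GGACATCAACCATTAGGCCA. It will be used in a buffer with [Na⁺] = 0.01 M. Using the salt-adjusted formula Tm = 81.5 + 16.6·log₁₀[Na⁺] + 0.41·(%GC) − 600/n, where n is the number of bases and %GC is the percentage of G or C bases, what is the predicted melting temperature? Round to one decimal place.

Length n = 20. Base counts: A=7, T=3, G=4, C=6
G+C = 10, so %GC = 10/20 × 100 = 50%
Salt term: 16.6 × (-2) = -33.2
GC term: 0.41 × 50 = 20.5; length term: −600/20 = −30
Tm = 81.5 + (-33.2) + 20.5 − 30 = 38.8 → 38.8°C

38.8°C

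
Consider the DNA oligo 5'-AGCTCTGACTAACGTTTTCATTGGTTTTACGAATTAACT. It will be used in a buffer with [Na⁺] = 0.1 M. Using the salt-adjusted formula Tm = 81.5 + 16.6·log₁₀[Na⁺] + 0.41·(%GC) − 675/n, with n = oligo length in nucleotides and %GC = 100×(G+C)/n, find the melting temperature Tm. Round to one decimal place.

Length n = 39. Base counts: G=6, C=7, A=10, T=16
G+C = 13, so %GC = 13/39 × 100 = 33.333%
Salt term: 16.6 × (-1) = -16.6
GC term: 0.41 × 33.333 = 13.667; length term: −675/39 = −17.308
Tm = 81.5 + (-16.6) + 13.667 − 17.308 = 61.259 → 61.3°C

61.3°C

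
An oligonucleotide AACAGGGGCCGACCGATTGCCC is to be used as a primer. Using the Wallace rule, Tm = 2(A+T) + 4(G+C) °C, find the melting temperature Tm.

G=7, T=2, A=5, C=8
AT pairs contribute 7, GC pairs contribute 15.
Tm = 2(7) + 4(15) = 14 + 60 = 74°C

74°C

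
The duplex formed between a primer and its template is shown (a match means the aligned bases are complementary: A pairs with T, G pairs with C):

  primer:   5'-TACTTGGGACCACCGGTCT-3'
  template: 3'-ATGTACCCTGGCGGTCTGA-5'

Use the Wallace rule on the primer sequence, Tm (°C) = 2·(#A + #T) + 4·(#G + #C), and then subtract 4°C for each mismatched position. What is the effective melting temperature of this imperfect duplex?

44°C

Primer base counts: A=3, T=5, G=5, C=6 → A+T=8, G+C=11
Perfect-match Tm = 2(8) + 4(11) = 16 + 44 = 60°C
Mismatches (positions where the bases are not complementary): 4 (at positions 4, 12, 15, 17)
Effective Tm = 60 − 4×4 = 60 − 16 = 44°C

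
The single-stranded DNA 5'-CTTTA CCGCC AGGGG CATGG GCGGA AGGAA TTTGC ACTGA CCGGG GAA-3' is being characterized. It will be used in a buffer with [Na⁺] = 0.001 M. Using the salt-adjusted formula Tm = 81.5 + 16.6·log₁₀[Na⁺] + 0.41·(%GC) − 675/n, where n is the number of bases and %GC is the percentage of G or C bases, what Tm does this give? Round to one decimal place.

Length n = 48. Scanning the sequence gives T=8, G=18, C=11, A=11.
G+C = 29, so %GC = 29/48 × 100 = 60.417%
Salt term: 16.6 × (-3) = -49.8
GC term: 0.41 × 60.417 = 24.771; length term: −675/48 = −14.062
Tm = 81.5 + (-49.8) + 24.771 − 14.062 = 42.409 → 42.4°C

42.4°C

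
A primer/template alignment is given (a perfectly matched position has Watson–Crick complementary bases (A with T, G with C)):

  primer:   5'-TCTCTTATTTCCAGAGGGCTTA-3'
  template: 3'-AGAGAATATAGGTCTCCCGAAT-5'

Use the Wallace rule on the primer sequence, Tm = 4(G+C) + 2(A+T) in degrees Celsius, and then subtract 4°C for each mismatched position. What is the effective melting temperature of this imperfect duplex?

58°C

Primer base counts: A=4, T=9, G=4, C=5 → A+T=13, G+C=9
Perfect-match Tm = 2(13) + 4(9) = 26 + 36 = 62°C
Mismatches (positions where the bases are not complementary): 1 (at position 9)
Effective Tm = 62 − 1×4 = 62 − 4 = 58°C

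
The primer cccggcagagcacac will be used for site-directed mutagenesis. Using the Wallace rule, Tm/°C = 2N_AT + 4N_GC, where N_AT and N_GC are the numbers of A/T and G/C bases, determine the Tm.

52°C

T=0, G=4, A=4, C=7
So N_AT = 4 and N_GC = 11.
Tm = 2×4 + 4×11 = 52°C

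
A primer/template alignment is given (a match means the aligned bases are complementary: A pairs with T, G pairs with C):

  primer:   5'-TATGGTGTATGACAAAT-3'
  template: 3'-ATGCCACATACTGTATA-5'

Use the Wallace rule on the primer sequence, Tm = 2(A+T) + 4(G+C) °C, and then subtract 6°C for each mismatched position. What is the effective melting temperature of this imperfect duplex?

32°C

Primer base counts: A=6, T=6, G=4, C=1 → A+T=12, G+C=5
Perfect-match Tm = 2(12) + 4(5) = 24 + 20 = 44°C
Mismatches (positions where the bases are not complementary): 2 (at positions 3, 15)
Effective Tm = 44 − 2×6 = 44 − 12 = 32°C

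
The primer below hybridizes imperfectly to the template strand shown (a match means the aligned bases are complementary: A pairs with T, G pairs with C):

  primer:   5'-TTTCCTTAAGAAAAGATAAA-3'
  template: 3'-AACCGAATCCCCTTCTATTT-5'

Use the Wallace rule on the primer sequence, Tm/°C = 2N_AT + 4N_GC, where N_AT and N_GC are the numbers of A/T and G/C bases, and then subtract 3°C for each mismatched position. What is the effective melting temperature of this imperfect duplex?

33°C

Primer base counts: A=10, T=6, G=2, C=2 → A+T=16, G+C=4
Perfect-match Tm = 2(16) + 4(4) = 32 + 16 = 48°C
Mismatches (positions where the bases are not complementary): 5 (at positions 3, 4, 9, 11, 12)
Effective Tm = 48 − 5×3 = 48 − 15 = 33°C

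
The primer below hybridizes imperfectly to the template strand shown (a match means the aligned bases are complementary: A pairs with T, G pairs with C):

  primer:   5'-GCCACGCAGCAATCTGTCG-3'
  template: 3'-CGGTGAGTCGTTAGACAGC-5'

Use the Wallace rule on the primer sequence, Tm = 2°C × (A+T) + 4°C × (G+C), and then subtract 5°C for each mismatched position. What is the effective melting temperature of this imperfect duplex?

Primer base counts: A=4, T=3, G=5, C=7 → A+T=7, G+C=12
Perfect-match Tm = 2(7) + 4(12) = 14 + 48 = 62°C
Mismatches (positions where the bases are not complementary): 1 (at position 6)
Effective Tm = 62 − 1×5 = 62 − 5 = 57°C

57°C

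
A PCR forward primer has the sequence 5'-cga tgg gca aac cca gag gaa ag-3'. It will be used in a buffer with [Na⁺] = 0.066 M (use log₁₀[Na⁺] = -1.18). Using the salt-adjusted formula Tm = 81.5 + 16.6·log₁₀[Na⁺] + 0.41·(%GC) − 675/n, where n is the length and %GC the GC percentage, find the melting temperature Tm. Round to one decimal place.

55.7°C

Length n = 23. T=1, A=9, C=5, G=8
G+C = 13, so %GC = 13/23 × 100 = 56.522%
Salt term: 16.6 × (-1.18) = -19.588
GC term: 0.41 × 56.522 = 23.174; length term: −675/23 = −29.348
Tm = 81.5 + (-19.588) + 23.174 − 29.348 = 55.738 → 55.7°C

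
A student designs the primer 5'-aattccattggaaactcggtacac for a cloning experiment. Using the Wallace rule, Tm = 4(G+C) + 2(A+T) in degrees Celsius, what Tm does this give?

68°C

Scanning the sequence gives T=6, G=4, A=8, C=6.
So N_AT = 14 and N_GC = 10.
Tm = 2(14) + 4(10) = 28 + 40 = 68°C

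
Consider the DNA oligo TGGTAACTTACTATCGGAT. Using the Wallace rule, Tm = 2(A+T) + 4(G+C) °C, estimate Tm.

A=5, C=3, T=7, G=4
A+T = 12, G+C = 7
Tm = 4·7 + 2·12 = 28 + 24 = 52°C

52°C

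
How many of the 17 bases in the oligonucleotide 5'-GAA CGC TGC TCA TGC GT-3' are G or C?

10

Counting bases: C=5, A=3, T=4, G=5
Total G or C: 5 + 5 = 10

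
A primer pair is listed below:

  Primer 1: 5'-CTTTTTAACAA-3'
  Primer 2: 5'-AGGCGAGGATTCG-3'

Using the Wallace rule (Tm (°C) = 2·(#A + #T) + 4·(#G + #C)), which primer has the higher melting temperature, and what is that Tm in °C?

Primer 2, 42°C

Primer 1: A+T=9, G+C=2 → Tm = 2(9)+4(2) = 26°C
Primer 2: A+T=5, G+C=8 → Tm = 2(5)+4(8) = 42°C
26°C vs 42°C → primer 2 is higher.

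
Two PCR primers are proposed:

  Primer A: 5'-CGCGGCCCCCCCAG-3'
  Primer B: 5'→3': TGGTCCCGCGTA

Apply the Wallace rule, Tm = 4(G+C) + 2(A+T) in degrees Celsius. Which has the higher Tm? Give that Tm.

Primer A: A+T=1, G+C=13 → Tm = 2(1)+4(13) = 54°C
Primer B: A+T=4, G+C=8 → Tm = 2(4)+4(8) = 40°C
54°C vs 40°C → primer A is higher.

Primer A, 54°C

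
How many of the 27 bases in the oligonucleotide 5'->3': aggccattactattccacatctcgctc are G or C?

G=3, A=6, T=8, C=10
G+C = 3 + 10 = 13

13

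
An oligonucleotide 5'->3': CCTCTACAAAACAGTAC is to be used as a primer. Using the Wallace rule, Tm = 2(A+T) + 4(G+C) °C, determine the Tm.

A=7, T=3, C=6, G=1
A+T = 10, G+C = 7
Tm = 2×10 + 4×7 = 48°C

48°C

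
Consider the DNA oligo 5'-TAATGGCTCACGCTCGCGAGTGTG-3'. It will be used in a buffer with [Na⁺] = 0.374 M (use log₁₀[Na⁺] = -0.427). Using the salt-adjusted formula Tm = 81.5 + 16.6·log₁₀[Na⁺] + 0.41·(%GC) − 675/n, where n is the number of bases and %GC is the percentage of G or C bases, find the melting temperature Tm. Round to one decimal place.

Length n = 24. T=6, G=8, A=4, C=6
G+C = 14, so %GC = 14/24 × 100 = 58.333%
Salt term: 16.6 × (-0.427) = -7.088
GC term: 0.41 × 58.333 = 23.917; length term: −675/24 = −28.125
Tm = 81.5 + (-7.088) + 23.917 − 28.125 = 70.204 → 70.2°C

70.2°C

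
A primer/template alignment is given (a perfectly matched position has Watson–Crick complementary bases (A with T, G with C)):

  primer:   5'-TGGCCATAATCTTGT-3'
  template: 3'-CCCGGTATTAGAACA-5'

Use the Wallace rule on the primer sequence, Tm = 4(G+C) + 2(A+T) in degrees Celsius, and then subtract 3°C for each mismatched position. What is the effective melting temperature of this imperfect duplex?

39°C

Primer base counts: A=3, T=6, G=3, C=3 → A+T=9, G+C=6
Perfect-match Tm = 2(9) + 4(6) = 18 + 24 = 42°C
Mismatches (positions where the bases are not complementary): 1 (at position 1)
Effective Tm = 42 − 1×3 = 42 − 3 = 39°C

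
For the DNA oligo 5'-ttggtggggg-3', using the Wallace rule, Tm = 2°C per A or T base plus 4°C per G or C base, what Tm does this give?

T=3, G=7, A=0, C=0
So N_AT = 3 and N_GC = 7.
Tm = 2×3 + 4×7 = 34°C

34°C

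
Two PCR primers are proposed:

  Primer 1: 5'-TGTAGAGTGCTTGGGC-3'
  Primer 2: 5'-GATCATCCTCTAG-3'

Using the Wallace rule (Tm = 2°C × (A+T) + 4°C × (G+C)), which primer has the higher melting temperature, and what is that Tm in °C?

Primer 1, 50°C

Primer 1: A+T=7, G+C=9 → Tm = 2(7)+4(9) = 50°C
Primer 2: A+T=7, G+C=6 → Tm = 2(7)+4(6) = 38°C
50°C vs 38°C → primer 1 is higher.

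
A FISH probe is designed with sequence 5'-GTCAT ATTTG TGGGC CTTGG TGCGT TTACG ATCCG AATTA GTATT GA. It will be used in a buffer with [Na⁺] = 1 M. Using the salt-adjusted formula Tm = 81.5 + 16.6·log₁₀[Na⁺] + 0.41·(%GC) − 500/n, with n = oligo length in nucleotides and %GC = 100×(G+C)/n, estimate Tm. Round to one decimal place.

88.3°C

Length n = 47. Scanning the sequence gives T=18, A=9, G=13, C=7.
G+C = 20, so %GC = 20/47 × 100 = 42.553%
Salt term: 16.6 × (0) = 0
GC term: 0.41 × 42.553 = 17.447; length term: −500/47 = −10.638
Tm = 81.5 + (0) + 17.447 − 10.638 = 88.309 → 88.3°C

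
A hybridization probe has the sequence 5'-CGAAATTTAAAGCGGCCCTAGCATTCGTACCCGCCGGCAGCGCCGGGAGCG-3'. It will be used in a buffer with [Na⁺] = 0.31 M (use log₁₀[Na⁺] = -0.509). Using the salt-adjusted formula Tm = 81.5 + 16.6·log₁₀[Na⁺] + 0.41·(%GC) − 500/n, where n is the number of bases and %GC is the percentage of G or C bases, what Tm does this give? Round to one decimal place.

89.8°C

Length n = 51. Scanning the sequence gives G=16, C=17, T=7, A=11.
G+C = 33, so %GC = 33/51 × 100 = 64.706%
Salt term: 16.6 × (-0.509) = -8.449
GC term: 0.41 × 64.706 = 26.529; length term: −500/51 = −9.804
Tm = 81.5 + (-8.449) + 26.529 − 9.804 = 89.776 → 89.8°C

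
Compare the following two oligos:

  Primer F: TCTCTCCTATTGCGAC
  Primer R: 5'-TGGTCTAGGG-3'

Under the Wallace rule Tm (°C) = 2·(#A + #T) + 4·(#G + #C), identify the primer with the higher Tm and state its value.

Primer F: A+T=8, G+C=8 → Tm = 2(8)+4(8) = 48°C
Primer R: A+T=4, G+C=6 → Tm = 2(4)+4(6) = 32°C
48°C vs 32°C → primer F is higher.

Primer F, 48°C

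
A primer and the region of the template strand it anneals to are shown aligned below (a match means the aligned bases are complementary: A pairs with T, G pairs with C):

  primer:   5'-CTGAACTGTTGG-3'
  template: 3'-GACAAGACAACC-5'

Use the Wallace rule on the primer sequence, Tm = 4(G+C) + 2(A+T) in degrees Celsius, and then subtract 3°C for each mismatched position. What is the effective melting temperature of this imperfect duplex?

30°C

Primer base counts: A=2, T=4, G=4, C=2 → A+T=6, G+C=6
Perfect-match Tm = 2(6) + 4(6) = 12 + 24 = 36°C
Mismatches (positions where the bases are not complementary): 2 (at positions 4, 5)
Effective Tm = 36 − 2×3 = 36 − 6 = 30°C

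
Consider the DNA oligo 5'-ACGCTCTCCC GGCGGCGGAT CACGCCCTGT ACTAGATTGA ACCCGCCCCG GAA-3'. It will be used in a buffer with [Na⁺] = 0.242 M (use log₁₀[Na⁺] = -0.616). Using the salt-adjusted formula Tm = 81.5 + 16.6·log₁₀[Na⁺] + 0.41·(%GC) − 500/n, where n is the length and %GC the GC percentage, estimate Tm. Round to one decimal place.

88.9°C

Length n = 53. C=21, G=14, T=8, A=10
G+C = 35, so %GC = 35/53 × 100 = 66.038%
Salt term: 16.6 × (-0.616) = -10.226
GC term: 0.41 × 66.038 = 27.076; length term: −500/53 = −9.434
Tm = 81.5 + (-10.226) + 27.076 − 9.434 = 88.916 → 88.9°C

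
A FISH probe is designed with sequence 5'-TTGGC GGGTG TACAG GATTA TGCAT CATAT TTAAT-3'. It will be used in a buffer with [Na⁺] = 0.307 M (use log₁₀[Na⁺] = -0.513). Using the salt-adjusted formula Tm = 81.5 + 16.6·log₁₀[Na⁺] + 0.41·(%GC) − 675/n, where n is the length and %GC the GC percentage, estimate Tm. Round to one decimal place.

68.9°C

Length n = 35. A=9, C=4, G=9, T=13
G+C = 13, so %GC = 13/35 × 100 = 37.143%
Salt term: 16.6 × (-0.513) = -8.516
GC term: 0.41 × 37.143 = 15.229; length term: −675/35 = −19.286
Tm = 81.5 + (-8.516) + 15.229 − 19.286 = 68.927 → 68.9°C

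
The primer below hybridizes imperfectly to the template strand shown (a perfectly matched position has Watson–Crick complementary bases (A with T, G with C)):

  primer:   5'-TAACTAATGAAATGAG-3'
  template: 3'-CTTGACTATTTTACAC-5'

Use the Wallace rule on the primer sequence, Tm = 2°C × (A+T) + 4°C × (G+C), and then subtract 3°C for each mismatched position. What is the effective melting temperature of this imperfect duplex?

28°C

Primer base counts: A=8, T=4, G=3, C=1 → A+T=12, G+C=4
Perfect-match Tm = 2(12) + 4(4) = 24 + 16 = 40°C
Mismatches (positions where the bases are not complementary): 4 (at positions 1, 6, 9, 15)
Effective Tm = 40 − 4×3 = 40 − 12 = 28°C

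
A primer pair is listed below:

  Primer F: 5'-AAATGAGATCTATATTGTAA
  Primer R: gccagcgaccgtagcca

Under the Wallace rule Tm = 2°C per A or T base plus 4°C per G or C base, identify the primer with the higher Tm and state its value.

Primer R, 58°C

Primer F: A+T=16, G+C=4 → Tm = 2(16)+4(4) = 48°C
Primer R: A+T=5, G+C=12 → Tm = 2(5)+4(12) = 58°C
48°C vs 58°C → primer R is higher.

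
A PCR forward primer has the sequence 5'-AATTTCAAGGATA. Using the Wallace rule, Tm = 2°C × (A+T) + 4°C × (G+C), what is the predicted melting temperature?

32°C

Counting bases: C=1, G=2, T=4, A=6
A+T = 10, G+C = 3
Tm = 4·3 + 2·10 = 12 + 20 = 32°C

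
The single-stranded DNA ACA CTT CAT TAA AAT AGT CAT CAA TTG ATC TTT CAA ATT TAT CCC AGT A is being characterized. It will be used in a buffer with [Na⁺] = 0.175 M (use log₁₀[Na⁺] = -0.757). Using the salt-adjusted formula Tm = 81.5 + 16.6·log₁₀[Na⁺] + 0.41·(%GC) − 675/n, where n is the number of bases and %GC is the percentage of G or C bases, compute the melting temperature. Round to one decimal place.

66.0°C

Length n = 49. T=18, A=18, G=3, C=10
G+C = 13, so %GC = 13/49 × 100 = 26.531%
Salt term: 16.6 × (-0.757) = -12.566
GC term: 0.41 × 26.531 = 10.878; length term: −675/49 = −13.776
Tm = 81.5 + (-12.566) + 10.878 − 13.776 = 66.036 → 66.0°C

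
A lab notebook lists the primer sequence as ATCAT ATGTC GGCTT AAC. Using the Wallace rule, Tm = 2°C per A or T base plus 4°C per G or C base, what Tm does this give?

Counting bases: C=4, A=5, T=6, G=3
So N_AT = 11 and N_GC = 7.
Tm = 2(11) + 4(7) = 22 + 28 = 50°C

50°C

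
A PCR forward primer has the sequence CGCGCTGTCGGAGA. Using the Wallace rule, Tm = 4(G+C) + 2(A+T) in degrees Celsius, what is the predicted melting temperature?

C=4, G=6, T=2, A=2
AT pairs contribute 4, GC pairs contribute 10.
Tm = 2(4) + 4(10) = 8 + 40 = 48°C

48°C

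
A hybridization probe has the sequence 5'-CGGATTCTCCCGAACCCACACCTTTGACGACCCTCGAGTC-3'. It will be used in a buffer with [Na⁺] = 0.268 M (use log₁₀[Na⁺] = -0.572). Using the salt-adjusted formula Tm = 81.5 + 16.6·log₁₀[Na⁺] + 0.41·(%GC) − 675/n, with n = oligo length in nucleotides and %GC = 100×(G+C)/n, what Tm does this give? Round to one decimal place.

Length n = 40. Counting bases: A=8, T=8, G=7, C=17
G+C = 24, so %GC = 24/40 × 100 = 60%
Salt term: 16.6 × (-0.572) = -9.495
GC term: 0.41 × 60 = 24.6; length term: −675/40 = −16.875
Tm = 81.5 + (-9.495) + 24.6 − 16.875 = 79.73 → 79.7°C

79.7°C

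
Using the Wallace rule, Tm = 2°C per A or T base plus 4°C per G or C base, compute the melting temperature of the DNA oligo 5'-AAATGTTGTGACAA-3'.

Counting bases: C=1, A=6, T=4, G=3
A+T = 10, G+C = 4
Tm = 4·4 + 2·10 = 16 + 20 = 36°C

36°C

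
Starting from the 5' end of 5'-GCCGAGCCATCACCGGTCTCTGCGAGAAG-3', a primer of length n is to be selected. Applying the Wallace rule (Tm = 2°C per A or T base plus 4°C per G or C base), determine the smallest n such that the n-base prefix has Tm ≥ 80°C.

n = 24

First 23 bases: GCCGAGCCATCACCGGTCTCTGC → Tm = 78°C (< 80°C)
First 24 bases: GCCGAGCCATCACCGGTCTCTGCG → Tm = 82°C (≥ 80°C)
Each additional base adds 2°C (A/T) or 4°C (G/C), so Tm is non-decreasing in n; n = 24 is the first length to reach 80°C.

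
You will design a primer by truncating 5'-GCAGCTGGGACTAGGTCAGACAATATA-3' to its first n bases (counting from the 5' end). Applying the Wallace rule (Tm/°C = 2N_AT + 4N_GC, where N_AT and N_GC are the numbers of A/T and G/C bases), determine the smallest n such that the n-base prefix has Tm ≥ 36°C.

First 10 bases: GCAGCTGGGA → Tm = 34°C (< 36°C)
First 11 bases: GCAGCTGGGAC → Tm = 38°C (≥ 36°C)
Since every base adds ≥2°C, Tm only increases with n, so the threshold is first crossed at n = 11.

n = 11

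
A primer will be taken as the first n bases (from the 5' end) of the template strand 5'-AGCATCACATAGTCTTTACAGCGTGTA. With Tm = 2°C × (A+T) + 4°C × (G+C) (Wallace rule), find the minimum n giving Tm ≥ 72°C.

First 24 bases: AGCATCACATAGTCTTTACAGCGT → Tm = 68°C (< 72°C)
First 25 bases: AGCATCACATAGTCTTTACAGCGTG → Tm = 72°C (≥ 72°C)
Since every base adds ≥2°C, Tm only increases with n, so the threshold is first crossed at n = 25.

n = 25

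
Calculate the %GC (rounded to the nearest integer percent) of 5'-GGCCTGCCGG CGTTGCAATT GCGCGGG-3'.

74%

Scanning the sequence gives G=12, C=8, T=5, A=2.
G+C = 12 + 8 = 20 out of 27 bases
%GC = 20/27 × 100 = 74.07% ≈ 74%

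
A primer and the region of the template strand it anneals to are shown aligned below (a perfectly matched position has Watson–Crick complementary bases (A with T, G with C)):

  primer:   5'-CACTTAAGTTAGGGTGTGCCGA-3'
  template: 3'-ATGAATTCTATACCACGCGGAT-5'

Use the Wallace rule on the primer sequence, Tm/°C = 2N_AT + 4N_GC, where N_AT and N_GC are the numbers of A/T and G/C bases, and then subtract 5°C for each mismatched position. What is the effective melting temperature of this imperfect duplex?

Primer base counts: A=5, T=6, G=7, C=4 → A+T=11, G+C=11
Perfect-match Tm = 2(11) + 4(11) = 22 + 44 = 66°C
Mismatches (positions where the bases are not complementary): 5 (at positions 1, 9, 12, 17, 21)
Effective Tm = 66 − 5×5 = 66 − 25 = 41°C

41°C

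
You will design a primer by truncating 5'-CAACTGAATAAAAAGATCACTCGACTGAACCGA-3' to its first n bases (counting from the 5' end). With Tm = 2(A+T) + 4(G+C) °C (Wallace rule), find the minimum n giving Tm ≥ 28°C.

First 10 bases: CAACTGAATA → Tm = 26°C (< 28°C)
First 11 bases: CAACTGAATAA → Tm = 28°C (≥ 28°C)
Each additional base adds 2°C (A/T) or 4°C (G/C), so Tm is non-decreasing in n; n = 11 is the first length to reach 28°C.

n = 11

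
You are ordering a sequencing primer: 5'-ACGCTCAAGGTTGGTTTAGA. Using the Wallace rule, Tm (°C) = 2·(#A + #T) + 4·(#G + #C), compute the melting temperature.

Scanning the sequence gives A=5, C=3, T=6, G=6.
A+T = 11, G+C = 9
Tm = 2×11 + 4×9 = 58°C

58°C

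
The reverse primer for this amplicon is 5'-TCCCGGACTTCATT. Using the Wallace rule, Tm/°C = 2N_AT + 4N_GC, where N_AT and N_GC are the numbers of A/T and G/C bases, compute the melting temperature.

Scanning the sequence gives T=5, C=5, A=2, G=2.
A+T = 7, G+C = 7
Tm = 4·7 + 2·7 = 28 + 14 = 42°C

42°C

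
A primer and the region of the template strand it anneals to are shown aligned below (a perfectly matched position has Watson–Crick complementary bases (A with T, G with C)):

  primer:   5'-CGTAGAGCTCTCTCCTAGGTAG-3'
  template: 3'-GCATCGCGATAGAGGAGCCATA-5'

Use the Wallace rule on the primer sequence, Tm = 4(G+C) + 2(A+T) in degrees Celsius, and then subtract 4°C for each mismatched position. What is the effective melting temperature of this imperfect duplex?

52°C

Primer base counts: A=4, T=6, G=6, C=6 → A+T=10, G+C=12
Perfect-match Tm = 2(10) + 4(12) = 20 + 48 = 68°C
Mismatches (positions where the bases are not complementary): 4 (at positions 6, 10, 17, 22)
Effective Tm = 68 − 4×4 = 68 − 16 = 52°C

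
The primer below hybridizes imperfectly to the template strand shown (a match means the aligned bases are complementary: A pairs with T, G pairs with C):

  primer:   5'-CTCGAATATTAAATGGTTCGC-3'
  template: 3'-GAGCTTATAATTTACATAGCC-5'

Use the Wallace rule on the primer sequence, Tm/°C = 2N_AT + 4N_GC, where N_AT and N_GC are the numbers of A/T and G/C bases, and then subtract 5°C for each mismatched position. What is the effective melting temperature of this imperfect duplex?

43°C

Primer base counts: A=6, T=7, G=4, C=4 → A+T=13, G+C=8
Perfect-match Tm = 2(13) + 4(8) = 26 + 32 = 58°C
Mismatches (positions where the bases are not complementary): 3 (at positions 16, 17, 21)
Effective Tm = 58 − 3×5 = 58 − 15 = 43°C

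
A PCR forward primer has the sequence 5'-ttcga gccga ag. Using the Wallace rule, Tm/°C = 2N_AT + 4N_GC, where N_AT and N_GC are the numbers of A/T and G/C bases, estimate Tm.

Counting bases: A=3, G=4, T=2, C=3
AT pairs contribute 5, GC pairs contribute 7.
Tm = 2×5 + 4×7 = 38°C

38°C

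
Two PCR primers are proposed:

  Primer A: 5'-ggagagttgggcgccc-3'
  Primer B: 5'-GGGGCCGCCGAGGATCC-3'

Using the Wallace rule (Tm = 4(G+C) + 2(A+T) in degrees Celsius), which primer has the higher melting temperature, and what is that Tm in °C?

Primer A: A+T=4, G+C=12 → Tm = 2(4)+4(12) = 56°C
Primer B: A+T=3, G+C=14 → Tm = 2(3)+4(14) = 62°C
56°C vs 62°C → primer B is higher.

Primer B, 62°C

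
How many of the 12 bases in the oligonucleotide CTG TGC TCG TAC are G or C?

Base counts: C=4, A=1, G=3, T=4
G+C = 3 + 4 = 7

7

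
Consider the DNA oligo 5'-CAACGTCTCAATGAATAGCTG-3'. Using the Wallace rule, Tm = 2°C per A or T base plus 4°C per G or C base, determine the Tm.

60°C

Base counts: G=4, T=5, C=5, A=7
A+T = 12, G+C = 9
Tm = 2(12) + 4(9) = 24 + 36 = 60°C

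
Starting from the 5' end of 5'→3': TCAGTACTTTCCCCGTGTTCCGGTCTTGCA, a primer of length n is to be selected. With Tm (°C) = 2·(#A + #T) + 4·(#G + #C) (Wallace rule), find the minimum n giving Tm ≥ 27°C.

First 10 bases: TCAGTACTTT → Tm = 26°C (< 27°C)
First 11 bases: TCAGTACTTTC → Tm = 30°C (≥ 27°C)
Each additional base adds 2°C (A/T) or 4°C (G/C), so Tm is non-decreasing in n; n = 11 is the first length to reach 27°C.

n = 11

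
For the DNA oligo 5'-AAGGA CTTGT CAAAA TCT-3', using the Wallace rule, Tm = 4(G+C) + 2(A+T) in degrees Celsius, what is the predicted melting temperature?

Scanning the sequence gives T=5, C=3, A=7, G=3.
So N_AT = 12 and N_GC = 6.
Tm = 2(12) + 4(6) = 24 + 24 = 48°C

48°C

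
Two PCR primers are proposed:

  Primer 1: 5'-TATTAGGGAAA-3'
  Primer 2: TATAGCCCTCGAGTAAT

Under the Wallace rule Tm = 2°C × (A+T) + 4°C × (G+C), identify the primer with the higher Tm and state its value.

Primer 2, 48°C

Primer 1: A+T=8, G+C=3 → Tm = 2(8)+4(3) = 28°C
Primer 2: A+T=10, G+C=7 → Tm = 2(10)+4(7) = 48°C
28°C vs 48°C → primer 2 is higher.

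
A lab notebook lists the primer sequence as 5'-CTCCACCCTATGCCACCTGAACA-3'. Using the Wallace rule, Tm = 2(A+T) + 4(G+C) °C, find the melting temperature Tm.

72°C

G=2, A=6, C=11, T=4
AT pairs contribute 10, GC pairs contribute 13.
Tm = 2×10 + 4×13 = 72°C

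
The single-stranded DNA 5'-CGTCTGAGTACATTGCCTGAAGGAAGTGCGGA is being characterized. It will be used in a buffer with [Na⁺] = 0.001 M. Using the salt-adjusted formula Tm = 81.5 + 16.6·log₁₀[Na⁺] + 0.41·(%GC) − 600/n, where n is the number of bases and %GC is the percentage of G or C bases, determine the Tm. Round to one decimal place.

34.7°C

Length n = 32. Base counts: C=6, T=7, A=8, G=11
G+C = 17, so %GC = 17/32 × 100 = 53.125%
Salt term: 16.6 × (-3) = -49.8
GC term: 0.41 × 53.125 = 21.781; length term: −600/32 = −18.75
Tm = 81.5 + (-49.8) + 21.781 − 18.75 = 34.731 → 34.7°C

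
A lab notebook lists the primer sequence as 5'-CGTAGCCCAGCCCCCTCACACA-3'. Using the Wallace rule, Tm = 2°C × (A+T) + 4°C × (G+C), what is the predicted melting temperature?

Base counts: A=5, C=12, T=2, G=3
A+T = 7, G+C = 15
Tm = 2(7) + 4(15) = 14 + 60 = 74°C

74°C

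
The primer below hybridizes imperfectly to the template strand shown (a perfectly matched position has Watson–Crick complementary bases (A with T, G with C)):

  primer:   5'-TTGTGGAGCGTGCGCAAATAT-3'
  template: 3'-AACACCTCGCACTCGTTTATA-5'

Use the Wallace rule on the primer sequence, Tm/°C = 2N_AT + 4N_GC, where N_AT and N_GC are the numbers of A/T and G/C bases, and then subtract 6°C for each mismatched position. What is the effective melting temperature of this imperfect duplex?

56°C

Primer base counts: A=5, T=6, G=7, C=3 → A+T=11, G+C=10
Perfect-match Tm = 2(11) + 4(10) = 22 + 40 = 62°C
Mismatches (positions where the bases are not complementary): 1 (at position 13)
Effective Tm = 62 − 1×6 = 62 − 6 = 56°C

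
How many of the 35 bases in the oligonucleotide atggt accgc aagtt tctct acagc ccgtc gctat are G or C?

18

Base counts: T=10, A=7, G=7, C=11
Total G or C: 7 + 11 = 18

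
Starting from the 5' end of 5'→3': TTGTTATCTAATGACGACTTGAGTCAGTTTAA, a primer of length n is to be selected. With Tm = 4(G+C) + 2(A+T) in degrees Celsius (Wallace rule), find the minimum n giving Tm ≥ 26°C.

n = 11

First 10 bases: TTGTTATCTA → Tm = 24°C (< 26°C)
First 11 bases: TTGTTATCTAA → Tm = 26°C (≥ 26°C)
Since every base adds ≥2°C, Tm only increases with n, so the threshold is first crossed at n = 11.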